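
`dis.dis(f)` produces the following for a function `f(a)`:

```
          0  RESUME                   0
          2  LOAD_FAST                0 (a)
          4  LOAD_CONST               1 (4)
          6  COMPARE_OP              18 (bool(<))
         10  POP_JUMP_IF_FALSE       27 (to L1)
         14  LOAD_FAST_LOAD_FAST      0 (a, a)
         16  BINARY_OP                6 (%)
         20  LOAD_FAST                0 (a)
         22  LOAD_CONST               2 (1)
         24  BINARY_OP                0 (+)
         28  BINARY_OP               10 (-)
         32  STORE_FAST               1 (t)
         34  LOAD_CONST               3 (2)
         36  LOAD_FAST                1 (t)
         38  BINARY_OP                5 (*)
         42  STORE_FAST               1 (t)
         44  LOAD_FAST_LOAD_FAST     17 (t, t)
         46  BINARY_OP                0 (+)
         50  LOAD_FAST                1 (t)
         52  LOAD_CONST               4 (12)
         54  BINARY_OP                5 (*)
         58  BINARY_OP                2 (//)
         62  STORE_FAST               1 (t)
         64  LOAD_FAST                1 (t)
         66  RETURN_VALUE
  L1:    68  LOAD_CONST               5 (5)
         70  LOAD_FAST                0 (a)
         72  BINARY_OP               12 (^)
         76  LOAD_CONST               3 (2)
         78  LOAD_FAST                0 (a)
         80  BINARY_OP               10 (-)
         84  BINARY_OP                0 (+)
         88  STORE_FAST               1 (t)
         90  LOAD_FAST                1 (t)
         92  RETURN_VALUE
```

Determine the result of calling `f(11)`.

LOAD_FAST a → push 11. Stack: [11]
LOAD_CONST → push 4. Stack: [11, 4]
COMPARE_OP bool(<) → 11 vs 4 = False. Stack: [False]
POP_JUMP_IF_FALSE → pop False; jump. Stack: []
LOAD_CONST → push 5. Stack: [5]
LOAD_FAST a → push 11. Stack: [5, 11]
BINARY_OP ^ → 5 ^ 11 = 14. Stack: [14]
LOAD_CONST → push 2. Stack: [14, 2]
LOAD_FAST a → push 11. Stack: [14, 2, 11]
BINARY_OP - → 2 - 11 = -9. Stack: [14, -9]
BINARY_OP + → 14 + -9 = 5. Stack: [5]
STORE_FAST t → t=5. Stack: []
LOAD_FAST t → push 5. Stack: [5]
RETURN_VALUE → return 5.

5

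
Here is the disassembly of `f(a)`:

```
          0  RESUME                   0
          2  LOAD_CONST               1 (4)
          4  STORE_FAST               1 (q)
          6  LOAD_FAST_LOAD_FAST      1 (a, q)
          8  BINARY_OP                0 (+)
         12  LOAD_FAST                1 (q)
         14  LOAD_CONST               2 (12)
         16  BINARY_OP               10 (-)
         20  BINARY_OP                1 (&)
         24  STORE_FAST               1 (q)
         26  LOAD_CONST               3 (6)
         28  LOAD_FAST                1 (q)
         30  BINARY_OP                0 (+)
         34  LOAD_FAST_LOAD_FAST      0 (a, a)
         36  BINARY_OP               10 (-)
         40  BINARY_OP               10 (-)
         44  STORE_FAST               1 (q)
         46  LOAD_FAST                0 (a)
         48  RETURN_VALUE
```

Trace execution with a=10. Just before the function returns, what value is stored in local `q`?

14

LOAD_CONST → push 4. Stack: [4]
STORE_FAST q → q=4. Stack: []
LOAD_FAST_LOAD_FAST a,q → push 10,4. Stack: [10, 4]
BINARY_OP + → 10 + 4 = 14. Stack: [14]
LOAD_FAST q → push 4. Stack: [14, 4]
LOAD_CONST → push 12. Stack: [14, 4, 12]
BINARY_OP - → 4 - 12 = -8. Stack: [14, -8]
BINARY_OP & → 14 & -8 = 8. Stack: [8]
STORE_FAST q → q=8. Stack: []
LOAD_CONST → push 6. Stack: [6]
LOAD_FAST q → push 8. Stack: [6, 8]
BINARY_OP + → 6 + 8 = 14. Stack: [14]
LOAD_FAST_LOAD_FAST a,a → push 10,10. Stack: [14, 10, 10]
BINARY_OP - → 10 - 10 = 0. Stack: [14, 0]
BINARY_OP - → 14 - 0 = 14. Stack: [14]
STORE_FAST q → q=14. Stack: []
LOAD_FAST a → push 10. Stack: [10]
RETURN_VALUE → return 10.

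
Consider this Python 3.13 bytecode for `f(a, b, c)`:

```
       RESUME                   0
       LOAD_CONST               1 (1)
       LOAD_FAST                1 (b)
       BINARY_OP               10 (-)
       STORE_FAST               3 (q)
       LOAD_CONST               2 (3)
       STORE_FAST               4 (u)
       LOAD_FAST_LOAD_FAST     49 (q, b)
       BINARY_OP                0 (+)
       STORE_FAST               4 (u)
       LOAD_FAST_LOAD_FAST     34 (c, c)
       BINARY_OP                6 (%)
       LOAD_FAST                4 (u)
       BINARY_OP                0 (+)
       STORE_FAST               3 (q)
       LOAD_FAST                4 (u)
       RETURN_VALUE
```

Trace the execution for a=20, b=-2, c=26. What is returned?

1

LOAD_CONST → push 1. Stack: [1]
LOAD_FAST b → push -2. Stack: [1, -2]
BINARY_OP - → 1 - -2 = 3. Stack: [3]
STORE_FAST q → q=3. Stack: []
LOAD_CONST → push 3. Stack: [3]
STORE_FAST u → u=3. Stack: []
LOAD_FAST_LOAD_FAST q,b → push 3,-2. Stack: [3, -2]
BINARY_OP + → 3 + -2 = 1. Stack: [1]
STORE_FAST u → u=1. Stack: []
LOAD_FAST_LOAD_FAST c,c → push 26,26. Stack: [26, 26]
BINARY_OP % → 26 % 26 = 0. Stack: [0]
LOAD_FAST u → push 1. Stack: [0, 1]
BINARY_OP + → 0 + 1 = 1. Stack: [1]
STORE_FAST q → q=1. Stack: []
LOAD_FAST u → push 1. Stack: [1]
RETURN_VALUE → return 1.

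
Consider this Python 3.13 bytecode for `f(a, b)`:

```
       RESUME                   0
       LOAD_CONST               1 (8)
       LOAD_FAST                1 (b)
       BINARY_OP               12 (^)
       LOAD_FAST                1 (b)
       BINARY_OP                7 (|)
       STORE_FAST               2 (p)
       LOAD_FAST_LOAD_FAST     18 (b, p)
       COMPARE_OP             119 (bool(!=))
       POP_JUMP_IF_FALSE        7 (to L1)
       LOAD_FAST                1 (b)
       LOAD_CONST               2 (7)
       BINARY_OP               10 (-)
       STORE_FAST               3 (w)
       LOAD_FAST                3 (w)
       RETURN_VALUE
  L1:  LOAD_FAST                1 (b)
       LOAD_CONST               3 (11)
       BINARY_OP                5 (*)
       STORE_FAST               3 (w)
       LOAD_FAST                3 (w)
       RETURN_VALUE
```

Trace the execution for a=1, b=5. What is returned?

-2

LOAD_CONST → push 8. Stack: [8]
LOAD_FAST b → push 5. Stack: [8, 5]
BINARY_OP ^ → 8 ^ 5 = 13. Stack: [13]
LOAD_FAST b → push 5. Stack: [13, 5]
BINARY_OP | → 13 | 5 = 13. Stack: [13]
STORE_FAST p → p=13. Stack: []
LOAD_FAST_LOAD_FAST b,p → push 5,13. Stack: [5, 13]
COMPARE_OP bool(!=) → 5 vs 13 = True. Stack: [True]
POP_JUMP_IF_FALSE → pop True; no jump. Stack: []
LOAD_FAST b → push 5. Stack: [5]
LOAD_CONST → push 7. Stack: [5, 7]
BINARY_OP - → 5 - 7 = -2. Stack: [-2]
STORE_FAST w → w=-2. Stack: []
LOAD_FAST w → push -2. Stack: [-2]
RETURN_VALUE → return -2.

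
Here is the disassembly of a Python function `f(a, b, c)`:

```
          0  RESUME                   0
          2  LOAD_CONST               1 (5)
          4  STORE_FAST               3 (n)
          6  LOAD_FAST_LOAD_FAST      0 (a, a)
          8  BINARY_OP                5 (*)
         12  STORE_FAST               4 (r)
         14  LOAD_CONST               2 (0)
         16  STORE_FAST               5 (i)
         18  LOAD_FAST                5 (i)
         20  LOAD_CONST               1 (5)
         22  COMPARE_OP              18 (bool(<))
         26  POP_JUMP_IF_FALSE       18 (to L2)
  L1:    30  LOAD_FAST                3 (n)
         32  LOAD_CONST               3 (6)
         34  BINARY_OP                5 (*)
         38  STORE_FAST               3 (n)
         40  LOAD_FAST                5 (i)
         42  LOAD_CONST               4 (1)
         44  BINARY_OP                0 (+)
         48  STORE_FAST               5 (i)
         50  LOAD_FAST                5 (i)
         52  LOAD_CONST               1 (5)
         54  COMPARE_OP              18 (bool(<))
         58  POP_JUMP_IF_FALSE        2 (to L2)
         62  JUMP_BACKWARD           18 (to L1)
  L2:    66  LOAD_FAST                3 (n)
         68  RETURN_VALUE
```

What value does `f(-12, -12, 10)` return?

LOAD_CONST → push 5
STORE_FAST n → n=5
LOAD_FAST_LOAD_FAST a,a → push -12,-12
BINARY_OP * → -12 * -12 = 144
STORE_FAST r → r=144
LOAD_CONST → push 0
STORE_FAST i → i=0
LOAD_FAST i → push 0
LOAD_CONST → push 5
COMPARE_OP bool(<) → 0 vs 5 = True
POP_JUMP_IF_FALSE → pop True; no jump
LOAD_FAST n → push 5
LOAD_CONST → push 6
BINARY_OP * → 5 * 6 = 30
STORE_FAST n → n=30
LOAD_FAST i → push 0
LOAD_CONST → push 1
BINARY_OP + → 0 + 1 = 1
STORE_FAST i → i=1
LOAD_FAST i → push 1
LOAD_CONST → push 5
COMPARE_OP bool(<) → 1 vs 5 = True
POP_JUMP_IF_FALSE → pop True; no jump
LOAD_FAST n → push 30
LOAD_CONST → push 6
BINARY_OP * → 30 * 6 = 180
STORE_FAST n → n=180
LOAD_FAST i → push 1
LOAD_CONST → push 1
BINARY_OP + → 1 + 1 = 2
STORE_FAST i → i=2
LOAD_FAST i → push 2
LOAD_CONST → push 5
COMPARE_OP bool(<) → 2 vs 5 = True
POP_JUMP_IF_FALSE → pop True; no jump
LOAD_FAST n → push 180
LOAD_CONST → push 6
BINARY_OP * → 180 * 6 = 1080
STORE_FAST n → n=1080
LOAD_FAST i → push 2
LOAD_CONST → push 1
BINARY_OP + → 2 + 1 = 3
STORE_FAST i → i=3
LOAD_FAST i → push 3
LOAD_CONST → push 5
COMPARE_OP bool(<) → 3 vs 5 = True
POP_JUMP_IF_FALSE → pop True; no jump
LOAD_FAST n → push 1080
LOAD_CONST → push 6
BINARY_OP * → 1080 * 6 = 6480
STORE_FAST n → n=6480
LOAD_FAST i → push 3
LOAD_CONST → push 1
BINARY_OP + → 3 + 1 = 4
STORE_FAST i → i=4
LOAD_FAST i → push 4
LOAD_CONST → push 5
COMPARE_OP bool(<) → 4 vs 5 = True
POP_JUMP_IF_FALSE → pop True; no jump
LOAD_FAST n → push 6480
LOAD_CONST → push 6
BINARY_OP * → 6480 * 6 = 38880
STORE_FAST n → n=38880
LOAD_FAST i → push 4
LOAD_CONST → push 1
BINARY_OP + → 4 + 1 = 5
STORE_FAST i → i=5
LOAD_FAST i → push 5
LOAD_CONST → push 5
COMPARE_OP bool(<) → 5 vs 5 = False
POP_JUMP_IF_FALSE → pop False; jump
LOAD_FAST n → push 38880
RETURN_VALUE → return 38880.

38880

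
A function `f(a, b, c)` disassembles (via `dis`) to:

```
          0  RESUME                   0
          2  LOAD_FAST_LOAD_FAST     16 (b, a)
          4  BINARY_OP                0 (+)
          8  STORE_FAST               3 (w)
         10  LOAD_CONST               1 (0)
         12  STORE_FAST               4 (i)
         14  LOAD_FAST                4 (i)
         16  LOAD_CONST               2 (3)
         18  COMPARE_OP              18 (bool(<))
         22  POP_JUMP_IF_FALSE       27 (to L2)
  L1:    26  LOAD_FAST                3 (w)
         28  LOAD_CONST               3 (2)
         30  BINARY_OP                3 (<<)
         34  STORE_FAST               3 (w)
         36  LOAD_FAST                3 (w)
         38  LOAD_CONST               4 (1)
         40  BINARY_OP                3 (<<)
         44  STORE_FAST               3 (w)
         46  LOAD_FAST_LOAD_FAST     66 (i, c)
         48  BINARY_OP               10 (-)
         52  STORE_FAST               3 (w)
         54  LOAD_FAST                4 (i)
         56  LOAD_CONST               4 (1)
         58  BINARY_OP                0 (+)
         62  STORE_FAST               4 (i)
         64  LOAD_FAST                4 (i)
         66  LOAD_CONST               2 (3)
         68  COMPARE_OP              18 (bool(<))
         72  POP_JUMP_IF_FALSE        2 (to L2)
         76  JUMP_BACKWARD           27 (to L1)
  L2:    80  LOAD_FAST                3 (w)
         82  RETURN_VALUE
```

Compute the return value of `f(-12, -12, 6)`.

-4

LOAD_FAST_LOAD_FAST b,a → push -12,-12
BINARY_OP + → -12 + -12 = -24
STORE_FAST w → w=-24
LOAD_CONST → push 0
STORE_FAST i → i=0
LOAD_FAST i → push 0
LOAD_CONST → push 3
COMPARE_OP bool(<) → 0 vs 3 = True
POP_JUMP_IF_FALSE → pop True; no jump
LOAD_FAST w → push -24
LOAD_CONST → push 2
BINARY_OP << → -24 << 2 = -96
STORE_FAST w → w=-96
LOAD_FAST w → push -96
LOAD_CONST → push 1
BINARY_OP << → -96 << 1 = -192
STORE_FAST w → w=-192
LOAD_FAST_LOAD_FAST i,c → push 0,6
BINARY_OP - → 0 - 6 = -6
STORE_FAST w → w=-6
LOAD_FAST i → push 0
LOAD_CONST → push 1
BINARY_OP + → 0 + 1 = 1
STORE_FAST i → i=1
LOAD_FAST i → push 1
LOAD_CONST → push 3
COMPARE_OP bool(<) → 1 vs 3 = True
POP_JUMP_IF_FALSE → pop True; no jump
LOAD_FAST w → push -6
LOAD_CONST → push 2
BINARY_OP << → -6 << 2 = -24
STORE_FAST w → w=-24
LOAD_FAST w → push -24
LOAD_CONST → push 1
BINARY_OP << → -24 << 1 = -48
STORE_FAST w → w=-48
LOAD_FAST_LOAD_FAST i,c → push 1,6
BINARY_OP - → 1 - 6 = -5
STORE_FAST w → w=-5
LOAD_FAST i → push 1
LOAD_CONST → push 1
BINARY_OP + → 1 + 1 = 2
STORE_FAST i → i=2
LOAD_FAST i → push 2
LOAD_CONST → push 3
COMPARE_OP bool(<) → 2 vs 3 = True
POP_JUMP_IF_FALSE → pop True; no jump
LOAD_FAST w → push -5
LOAD_CONST → push 2
BINARY_OP << → -5 << 2 = -20
STORE_FAST w → w=-20
LOAD_FAST w → push -20
LOAD_CONST → push 1
BINARY_OP << → -20 << 1 = -40
STORE_FAST w → w=-40
LOAD_FAST_LOAD_FAST i,c → push 2,6
BINARY_OP - → 2 - 6 = -4
STORE_FAST w → w=-4
LOAD_FAST i → push 2
LOAD_CONST → push 1
BINARY_OP + → 2 + 1 = 3
STORE_FAST i → i=3
LOAD_FAST i → push 3
LOAD_CONST → push 3
COMPARE_OP bool(<) → 3 vs 3 = False
POP_JUMP_IF_FALSE → pop False; jump
LOAD_FAST w → push -4
RETURN_VALUE → return -4.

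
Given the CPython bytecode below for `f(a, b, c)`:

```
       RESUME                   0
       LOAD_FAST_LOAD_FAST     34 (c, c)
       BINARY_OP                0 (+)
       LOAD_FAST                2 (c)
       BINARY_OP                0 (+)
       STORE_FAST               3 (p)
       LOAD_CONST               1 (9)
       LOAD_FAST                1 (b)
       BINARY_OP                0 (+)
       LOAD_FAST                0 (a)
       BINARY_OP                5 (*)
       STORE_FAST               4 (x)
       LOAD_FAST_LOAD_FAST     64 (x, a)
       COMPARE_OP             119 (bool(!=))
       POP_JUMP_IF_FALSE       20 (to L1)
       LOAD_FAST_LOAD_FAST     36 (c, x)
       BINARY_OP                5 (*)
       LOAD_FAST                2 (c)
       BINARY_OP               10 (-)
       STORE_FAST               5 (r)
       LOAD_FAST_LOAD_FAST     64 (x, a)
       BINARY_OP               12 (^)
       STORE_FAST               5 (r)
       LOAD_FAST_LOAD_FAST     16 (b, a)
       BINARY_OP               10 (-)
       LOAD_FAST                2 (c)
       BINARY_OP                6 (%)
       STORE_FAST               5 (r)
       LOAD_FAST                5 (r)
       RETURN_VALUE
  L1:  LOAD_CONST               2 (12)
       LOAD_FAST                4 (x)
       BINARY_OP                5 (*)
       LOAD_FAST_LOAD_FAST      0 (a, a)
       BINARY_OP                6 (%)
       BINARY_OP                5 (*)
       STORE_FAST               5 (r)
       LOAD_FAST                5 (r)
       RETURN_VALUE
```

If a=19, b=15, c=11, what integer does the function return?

7

LOAD_FAST_LOAD_FAST c,c → push 11,11. Stack: [11, 11]
BINARY_OP + → 11 + 11 = 22. Stack: [22]
LOAD_FAST c → push 11. Stack: [22, 11]
BINARY_OP + → 22 + 11 = 33. Stack: [33]
STORE_FAST p → p=33. Stack: []
LOAD_CONST → push 9. Stack: [9]
LOAD_FAST b → push 15. Stack: [9, 15]
BINARY_OP + → 9 + 15 = 24. Stack: [24]
LOAD_FAST a → push 19. Stack: [24, 19]
BINARY_OP * → 24 * 19 = 456. Stack: [456]
STORE_FAST x → x=456. Stack: []
LOAD_FAST_LOAD_FAST x,a → push 456,19. Stack: [456, 19]
COMPARE_OP bool(!=) → 456 vs 19 = True. Stack: [True]
POP_JUMP_IF_FALSE → pop True; no jump. Stack: []
LOAD_FAST_LOAD_FAST c,x → push 11,456. Stack: [11, 456]
BINARY_OP * → 11 * 456 = 5016. Stack: [5016]
LOAD_FAST c → push 11. Stack: [5016, 11]
BINARY_OP - → 5016 - 11 = 5005. Stack: [5005]
STORE_FAST r → r=5005. Stack: []
LOAD_FAST_LOAD_FAST x,a → push 456,19. Stack: [456, 19]
BINARY_OP ^ → 456 ^ 19 = 475. Stack: [475]
STORE_FAST r → r=475. Stack: []
LOAD_FAST_LOAD_FAST b,a → push 15,19. Stack: [15, 19]
BINARY_OP - → 15 - 19 = -4. Stack: [-4]
LOAD_FAST c → push 11. Stack: [-4, 11]
BINARY_OP % → -4 % 11 = 7. Stack: [7]
STORE_FAST r → r=7. Stack: []
LOAD_FAST r → push 7. Stack: [7]
RETURN_VALUE → return 7.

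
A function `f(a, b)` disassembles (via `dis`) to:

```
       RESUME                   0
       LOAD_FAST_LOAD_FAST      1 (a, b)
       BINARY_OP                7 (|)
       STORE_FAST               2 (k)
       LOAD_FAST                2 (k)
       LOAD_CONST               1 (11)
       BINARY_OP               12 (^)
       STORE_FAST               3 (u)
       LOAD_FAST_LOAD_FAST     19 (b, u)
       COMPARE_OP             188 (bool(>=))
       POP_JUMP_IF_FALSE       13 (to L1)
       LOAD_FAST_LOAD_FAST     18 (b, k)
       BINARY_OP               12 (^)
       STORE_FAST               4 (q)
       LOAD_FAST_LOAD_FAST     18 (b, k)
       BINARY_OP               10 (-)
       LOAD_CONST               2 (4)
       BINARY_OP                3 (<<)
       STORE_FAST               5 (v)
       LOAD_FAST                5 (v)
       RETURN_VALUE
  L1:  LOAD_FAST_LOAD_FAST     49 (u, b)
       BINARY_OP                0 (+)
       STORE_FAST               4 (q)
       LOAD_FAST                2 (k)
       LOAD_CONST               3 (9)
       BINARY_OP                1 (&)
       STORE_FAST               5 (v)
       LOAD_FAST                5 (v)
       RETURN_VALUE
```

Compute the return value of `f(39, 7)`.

1

LOAD_FAST_LOAD_FAST a,b → push 39,7. Stack: [39, 7]
BINARY_OP | → 39 | 7 = 39. Stack: [39]
STORE_FAST k → k=39. Stack: []
LOAD_FAST k → push 39. Stack: [39]
LOAD_CONST → push 11. Stack: [39, 11]
BINARY_OP ^ → 39 ^ 11 = 44. Stack: [44]
STORE_FAST u → u=44. Stack: []
LOAD_FAST_LOAD_FAST b,u → push 7,44. Stack: [7, 44]
COMPARE_OP bool(>=) → 7 vs 44 = False. Stack: [False]
POP_JUMP_IF_FALSE → pop False; jump. Stack: []
LOAD_FAST_LOAD_FAST u,b → push 44,7. Stack: [44, 7]
BINARY_OP + → 44 + 7 = 51. Stack: [51]
STORE_FAST q → q=51. Stack: []
LOAD_FAST k → push 39. Stack: [39]
LOAD_CONST → push 9. Stack: [39, 9]
BINARY_OP & → 39 & 9 = 1. Stack: [1]
STORE_FAST v → v=1. Stack: []
LOAD_FAST v → push 1. Stack: [1]
RETURN_VALUE → return 1.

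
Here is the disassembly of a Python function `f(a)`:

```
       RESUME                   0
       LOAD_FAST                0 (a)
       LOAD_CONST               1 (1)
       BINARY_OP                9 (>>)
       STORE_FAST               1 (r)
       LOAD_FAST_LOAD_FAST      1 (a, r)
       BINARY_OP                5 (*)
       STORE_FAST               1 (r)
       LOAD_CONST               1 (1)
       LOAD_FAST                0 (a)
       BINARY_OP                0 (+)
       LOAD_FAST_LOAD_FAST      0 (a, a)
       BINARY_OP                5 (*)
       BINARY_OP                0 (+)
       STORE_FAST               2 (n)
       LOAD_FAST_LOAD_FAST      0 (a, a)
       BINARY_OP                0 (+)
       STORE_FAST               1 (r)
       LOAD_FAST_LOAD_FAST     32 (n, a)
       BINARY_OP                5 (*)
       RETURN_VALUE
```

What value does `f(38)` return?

56354

LOAD_FAST a → push 38. Stack: [38]
LOAD_CONST → push 1. Stack: [38, 1]
BINARY_OP >> → 38 >> 1 = 19. Stack: [19]
STORE_FAST r → r=19. Stack: []
LOAD_FAST_LOAD_FAST a,r → push 38,19. Stack: [38, 19]
BINARY_OP * → 38 * 19 = 722. Stack: [722]
STORE_FAST r → r=722. Stack: []
LOAD_CONST → push 1. Stack: [1]
LOAD_FAST a → push 38. Stack: [1, 38]
BINARY_OP + → 1 + 38 = 39. Stack: [39]
LOAD_FAST_LOAD_FAST a,a → push 38,38. Stack: [39, 38, 38]
BINARY_OP * → 38 * 38 = 1444. Stack: [39, 1444]
BINARY_OP + → 39 + 1444 = 1483. Stack: [1483]
STORE_FAST n → n=1483. Stack: []
LOAD_FAST_LOAD_FAST a,a → push 38,38. Stack: [38, 38]
BINARY_OP + → 38 + 38 = 76. Stack: [76]
STORE_FAST r → r=76. Stack: []
LOAD_FAST_LOAD_FAST n,a → push 1483,38. Stack: [1483, 38]
BINARY_OP * → 1483 * 38 = 56354. Stack: [56354]
RETURN_VALUE → return 56354.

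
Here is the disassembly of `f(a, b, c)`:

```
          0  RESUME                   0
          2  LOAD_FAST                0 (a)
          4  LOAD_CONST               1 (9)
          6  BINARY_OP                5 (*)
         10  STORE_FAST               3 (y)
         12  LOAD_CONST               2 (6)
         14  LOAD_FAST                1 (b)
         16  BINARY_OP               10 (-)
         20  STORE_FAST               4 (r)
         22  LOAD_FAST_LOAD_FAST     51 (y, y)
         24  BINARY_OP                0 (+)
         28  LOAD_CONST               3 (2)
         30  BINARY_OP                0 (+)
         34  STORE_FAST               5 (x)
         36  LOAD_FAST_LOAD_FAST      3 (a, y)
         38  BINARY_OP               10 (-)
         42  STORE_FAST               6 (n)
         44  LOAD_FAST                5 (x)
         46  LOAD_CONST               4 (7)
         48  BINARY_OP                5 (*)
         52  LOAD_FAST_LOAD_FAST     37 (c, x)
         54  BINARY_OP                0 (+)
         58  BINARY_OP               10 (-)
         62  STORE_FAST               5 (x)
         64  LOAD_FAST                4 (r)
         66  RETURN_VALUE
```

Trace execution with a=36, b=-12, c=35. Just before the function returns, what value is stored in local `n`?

LOAD_FAST a → push 36. Stack: [36]
LOAD_CONST → push 9. Stack: [36, 9]
BINARY_OP * → 36 * 9 = 324. Stack: [324]
STORE_FAST y → y=324. Stack: []
LOAD_CONST → push 6. Stack: [6]
LOAD_FAST b → push -12. Stack: [6, -12]
BINARY_OP - → 6 - -12 = 18. Stack: [18]
STORE_FAST r → r=18. Stack: []
LOAD_FAST_LOAD_FAST y,y → push 324,324. Stack: [324, 324]
BINARY_OP + → 324 + 324 = 648. Stack: [648]
LOAD_CONST → push 2. Stack: [648, 2]
BINARY_OP + → 648 + 2 = 650. Stack: [650]
STORE_FAST x → x=650. Stack: []
LOAD_FAST_LOAD_FAST a,y → push 36,324. Stack: [36, 324]
BINARY_OP - → 36 - 324 = -288. Stack: [-288]
STORE_FAST n → n=-288. Stack: []
LOAD_FAST x → push 650. Stack: [650]
LOAD_CONST → push 7. Stack: [650, 7]
BINARY_OP * → 650 * 7 = 4550. Stack: [4550]
LOAD_FAST_LOAD_FAST c,x → push 35,650. Stack: [4550, 35, 650]
BINARY_OP + → 35 + 650 = 685. Stack: [4550, 685]
BINARY_OP - → 4550 - 685 = 3865. Stack: [3865]
STORE_FAST x → x=3865. Stack: []
LOAD_FAST r → push 18. Stack: [18]
RETURN_VALUE → return 18.

-288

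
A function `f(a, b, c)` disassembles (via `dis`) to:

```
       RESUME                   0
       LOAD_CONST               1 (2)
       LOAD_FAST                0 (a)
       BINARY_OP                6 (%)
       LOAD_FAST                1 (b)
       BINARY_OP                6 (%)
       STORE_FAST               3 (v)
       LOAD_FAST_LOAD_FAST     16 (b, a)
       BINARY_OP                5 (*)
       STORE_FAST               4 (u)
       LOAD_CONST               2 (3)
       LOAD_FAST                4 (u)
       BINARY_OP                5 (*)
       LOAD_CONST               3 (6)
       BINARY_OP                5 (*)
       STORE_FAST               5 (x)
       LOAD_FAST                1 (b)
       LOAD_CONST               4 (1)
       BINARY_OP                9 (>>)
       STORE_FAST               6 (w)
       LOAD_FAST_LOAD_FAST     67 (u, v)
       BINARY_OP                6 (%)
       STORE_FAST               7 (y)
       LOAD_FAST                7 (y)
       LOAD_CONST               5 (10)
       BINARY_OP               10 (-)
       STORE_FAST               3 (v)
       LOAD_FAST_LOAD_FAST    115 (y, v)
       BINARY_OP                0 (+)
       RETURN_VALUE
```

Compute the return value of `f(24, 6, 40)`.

-10

LOAD_CONST → push 2. Stack: [2]
LOAD_FAST a → push 24. Stack: [2, 24]
BINARY_OP % → 2 % 24 = 2. Stack: [2]
LOAD_FAST b → push 6. Stack: [2, 6]
BINARY_OP % → 2 % 6 = 2. Stack: [2]
STORE_FAST v → v=2. Stack: []
LOAD_FAST_LOAD_FAST b,a → push 6,24. Stack: [6, 24]
BINARY_OP * → 6 * 24 = 144. Stack: [144]
STORE_FAST u → u=144. Stack: []
LOAD_CONST → push 3. Stack: [3]
LOAD_FAST u → push 144. Stack: [3, 144]
BINARY_OP * → 3 * 144 = 432. Stack: [432]
LOAD_CONST → push 6. Stack: [432, 6]
BINARY_OP * → 432 * 6 = 2592. Stack: [2592]
STORE_FAST x → x=2592. Stack: []
LOAD_FAST b → push 6. Stack: [6]
LOAD_CONST → push 1. Stack: [6, 1]
BINARY_OP >> → 6 >> 1 = 3. Stack: [3]
STORE_FAST w → w=3. Stack: []
LOAD_FAST_LOAD_FAST u,v → push 144,2. Stack: [144, 2]
BINARY_OP % → 144 % 2 = 0. Stack: [0]
STORE_FAST y → y=0. Stack: []
LOAD_FAST y → push 0. Stack: [0]
LOAD_CONST → push 10. Stack: [0, 10]
BINARY_OP - → 0 - 10 = -10. Stack: [-10]
STORE_FAST v → v=-10. Stack: []
LOAD_FAST_LOAD_FAST y,v → push 0,-10. Stack: [0, -10]
BINARY_OP + → 0 + -10 = -10. Stack: [-10]
RETURN_VALUE → return -10.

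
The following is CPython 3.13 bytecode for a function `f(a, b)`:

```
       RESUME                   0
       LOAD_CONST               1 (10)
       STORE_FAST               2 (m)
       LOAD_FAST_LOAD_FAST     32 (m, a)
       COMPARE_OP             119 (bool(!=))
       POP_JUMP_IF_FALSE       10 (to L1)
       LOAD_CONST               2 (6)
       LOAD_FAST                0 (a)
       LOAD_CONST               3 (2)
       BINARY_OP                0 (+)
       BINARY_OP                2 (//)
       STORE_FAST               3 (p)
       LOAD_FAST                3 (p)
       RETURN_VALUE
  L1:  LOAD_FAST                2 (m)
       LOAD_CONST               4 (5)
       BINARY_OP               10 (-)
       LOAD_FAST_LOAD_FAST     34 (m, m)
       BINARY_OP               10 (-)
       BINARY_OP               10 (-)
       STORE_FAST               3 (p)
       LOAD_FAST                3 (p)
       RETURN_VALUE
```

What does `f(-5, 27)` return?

LOAD_CONST → push 10. Stack: [10]
STORE_FAST m → m=10. Stack: []
LOAD_FAST_LOAD_FAST m,a → push 10,-5. Stack: [10, -5]
COMPARE_OP bool(!=) → 10 vs -5 = True. Stack: [True]
POP_JUMP_IF_FALSE → pop True; no jump. Stack: []
LOAD_CONST → push 6. Stack: [6]
LOAD_FAST a → push -5. Stack: [6, -5]
LOAD_CONST → push 2. Stack: [6, -5, 2]
BINARY_OP + → -5 + 2 = -3. Stack: [6, -3]
BINARY_OP // → 6 // -3 = -2. Stack: [-2]
STORE_FAST p → p=-2. Stack: []
LOAD_FAST p → push -2. Stack: [-2]
RETURN_VALUE → return -2.

-2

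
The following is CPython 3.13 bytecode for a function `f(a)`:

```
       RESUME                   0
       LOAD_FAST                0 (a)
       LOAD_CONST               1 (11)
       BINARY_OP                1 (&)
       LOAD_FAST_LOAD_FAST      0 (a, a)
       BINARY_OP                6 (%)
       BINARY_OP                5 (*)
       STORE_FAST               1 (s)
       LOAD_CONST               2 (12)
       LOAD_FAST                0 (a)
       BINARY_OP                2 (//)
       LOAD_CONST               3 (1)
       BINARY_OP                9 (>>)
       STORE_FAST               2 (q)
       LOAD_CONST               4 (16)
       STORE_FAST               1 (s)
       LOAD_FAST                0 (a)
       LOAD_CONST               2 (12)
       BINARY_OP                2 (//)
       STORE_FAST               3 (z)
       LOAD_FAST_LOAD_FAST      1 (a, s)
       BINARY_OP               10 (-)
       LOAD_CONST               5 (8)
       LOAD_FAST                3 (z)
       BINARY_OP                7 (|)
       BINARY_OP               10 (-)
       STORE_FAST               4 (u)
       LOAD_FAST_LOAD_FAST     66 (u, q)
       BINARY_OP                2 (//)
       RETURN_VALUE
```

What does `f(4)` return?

LOAD_FAST a → push 4. Stack: [4]
LOAD_CONST → push 11. Stack: [4, 11]
BINARY_OP & → 4 & 11 = 0. Stack: [0]
LOAD_FAST_LOAD_FAST a,a → push 4,4. Stack: [0, 4, 4]
BINARY_OP % → 4 % 4 = 0. Stack: [0, 0]
BINARY_OP * → 0 * 0 = 0. Stack: [0]
STORE_FAST s → s=0. Stack: []
LOAD_CONST → push 12. Stack: [12]
LOAD_FAST a → push 4. Stack: [12, 4]
BINARY_OP // → 12 // 4 = 3. Stack: [3]
LOAD_CONST → push 1. Stack: [3, 1]
BINARY_OP >> → 3 >> 1 = 1. Stack: [1]
STORE_FAST q → q=1. Stack: []
LOAD_CONST → push 16. Stack: [16]
STORE_FAST s → s=16. Stack: []
LOAD_FAST a → push 4. Stack: [4]
LOAD_CONST → push 12. Stack: [4, 12]
BINARY_OP // → 4 // 12 = 0. Stack: [0]
STORE_FAST z → z=0. Stack: []
LOAD_FAST_LOAD_FAST a,s → push 4,16. Stack: [4, 16]
BINARY_OP - → 4 - 16 = -12. Stack: [-12]
LOAD_CONST → push 8. Stack: [-12, 8]
LOAD_FAST z → push 0. Stack: [-12, 8, 0]
BINARY_OP | → 8 | 0 = 8. Stack: [-12, 8]
BINARY_OP - → -12 - 8 = -20. Stack: [-20]
STORE_FAST u → u=-20. Stack: []
LOAD_FAST_LOAD_FAST u,q → push -20,1. Stack: [-20, 1]
BINARY_OP // → -20 // 1 = -20. Stack: [-20]
RETURN_VALUE → return -20.

-20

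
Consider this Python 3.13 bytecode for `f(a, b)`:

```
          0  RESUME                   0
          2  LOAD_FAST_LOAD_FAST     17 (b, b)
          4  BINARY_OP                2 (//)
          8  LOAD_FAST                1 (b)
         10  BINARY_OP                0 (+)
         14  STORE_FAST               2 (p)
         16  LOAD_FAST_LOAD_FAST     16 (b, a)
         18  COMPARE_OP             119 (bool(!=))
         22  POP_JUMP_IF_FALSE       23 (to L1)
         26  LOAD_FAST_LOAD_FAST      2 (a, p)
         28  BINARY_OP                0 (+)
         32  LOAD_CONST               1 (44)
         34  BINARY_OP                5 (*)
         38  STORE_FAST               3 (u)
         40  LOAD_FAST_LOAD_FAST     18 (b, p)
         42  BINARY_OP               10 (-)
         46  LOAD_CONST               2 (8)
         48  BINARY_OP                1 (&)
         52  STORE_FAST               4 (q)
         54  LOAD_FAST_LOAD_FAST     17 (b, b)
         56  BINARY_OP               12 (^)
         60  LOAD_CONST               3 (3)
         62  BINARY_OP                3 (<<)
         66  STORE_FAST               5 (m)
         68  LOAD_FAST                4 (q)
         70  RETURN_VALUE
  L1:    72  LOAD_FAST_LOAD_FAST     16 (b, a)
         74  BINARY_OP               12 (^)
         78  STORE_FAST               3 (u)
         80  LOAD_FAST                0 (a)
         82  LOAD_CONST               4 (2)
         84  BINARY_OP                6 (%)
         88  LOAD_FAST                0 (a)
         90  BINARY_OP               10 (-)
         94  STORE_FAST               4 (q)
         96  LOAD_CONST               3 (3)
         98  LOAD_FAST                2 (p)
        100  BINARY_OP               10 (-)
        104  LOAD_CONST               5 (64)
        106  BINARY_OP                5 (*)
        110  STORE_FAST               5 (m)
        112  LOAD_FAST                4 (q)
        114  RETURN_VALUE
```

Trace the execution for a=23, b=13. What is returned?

LOAD_FAST_LOAD_FAST b,b → push 13,13. Stack: [13, 13]
BINARY_OP // → 13 // 13 = 1. Stack: [1]
LOAD_FAST b → push 13. Stack: [1, 13]
BINARY_OP + → 1 + 13 = 14. Stack: [14]
STORE_FAST p → p=14. Stack: []
LOAD_FAST_LOAD_FAST b,a → push 13,23. Stack: [13, 23]
COMPARE_OP bool(!=) → 13 vs 23 = True. Stack: [True]
POP_JUMP_IF_FALSE → pop True; no jump. Stack: []
LOAD_FAST_LOAD_FAST a,p → push 23,14. Stack: [23, 14]
BINARY_OP + → 23 + 14 = 37. Stack: [37]
LOAD_CONST → push 44. Stack: [37, 44]
BINARY_OP * → 37 * 44 = 1628. Stack: [1628]
STORE_FAST u → u=1628. Stack: []
LOAD_FAST_LOAD_FAST b,p → push 13,14. Stack: [13, 14]
BINARY_OP - → 13 - 14 = -1. Stack: [-1]
LOAD_CONST → push 8. Stack: [-1, 8]
BINARY_OP & → -1 & 8 = 8. Stack: [8]
STORE_FAST q → q=8. Stack: []
LOAD_FAST_LOAD_FAST b,b → push 13,13. Stack: [13, 13]
BINARY_OP ^ → 13 ^ 13 = 0. Stack: [0]
LOAD_CONST → push 3. Stack: [0, 3]
BINARY_OP << → 0 << 3 = 0. Stack: [0]
STORE_FAST m → m=0. Stack: []
LOAD_FAST q → push 8. Stack: [8]
RETURN_VALUE → return 8.

8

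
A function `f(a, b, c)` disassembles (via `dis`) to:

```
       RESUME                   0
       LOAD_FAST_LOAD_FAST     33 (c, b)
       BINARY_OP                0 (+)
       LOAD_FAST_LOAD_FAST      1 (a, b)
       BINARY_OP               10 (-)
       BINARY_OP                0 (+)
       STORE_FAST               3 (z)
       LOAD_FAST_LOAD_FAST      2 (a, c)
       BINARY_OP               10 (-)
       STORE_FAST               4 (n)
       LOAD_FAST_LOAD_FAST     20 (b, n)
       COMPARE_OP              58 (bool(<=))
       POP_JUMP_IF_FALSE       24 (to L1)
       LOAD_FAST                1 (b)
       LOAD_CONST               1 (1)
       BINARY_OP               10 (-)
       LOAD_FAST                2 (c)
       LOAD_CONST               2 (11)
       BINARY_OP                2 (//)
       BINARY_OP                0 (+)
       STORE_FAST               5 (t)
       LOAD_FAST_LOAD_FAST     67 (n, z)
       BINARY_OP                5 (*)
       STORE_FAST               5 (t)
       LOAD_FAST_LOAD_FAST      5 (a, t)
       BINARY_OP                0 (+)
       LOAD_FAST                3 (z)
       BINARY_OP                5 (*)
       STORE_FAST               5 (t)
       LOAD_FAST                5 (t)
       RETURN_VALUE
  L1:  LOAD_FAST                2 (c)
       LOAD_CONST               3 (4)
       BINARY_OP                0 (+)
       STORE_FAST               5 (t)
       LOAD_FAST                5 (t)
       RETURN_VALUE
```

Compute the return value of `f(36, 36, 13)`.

LOAD_FAST_LOAD_FAST c,b → push 13,36. Stack: [13, 36]
BINARY_OP + → 13 + 36 = 49. Stack: [49]
LOAD_FAST_LOAD_FAST a,b → push 36,36. Stack: [49, 36, 36]
BINARY_OP - → 36 - 36 = 0. Stack: [49, 0]
BINARY_OP + → 49 + 0 = 49. Stack: [49]
STORE_FAST z → z=49. Stack: []
LOAD_FAST_LOAD_FAST a,c → push 36,13. Stack: [36, 13]
BINARY_OP - → 36 - 13 = 23. Stack: [23]
STORE_FAST n → n=23. Stack: []
LOAD_FAST_LOAD_FAST b,n → push 36,23. Stack: [36, 23]
COMPARE_OP bool(<=) → 36 vs 23 = False. Stack: [False]
POP_JUMP_IF_FALSE → pop False; jump. Stack: []
LOAD_FAST c → push 13. Stack: [13]
LOAD_CONST → push 4. Stack: [13, 4]
BINARY_OP + → 13 + 4 = 17. Stack: [17]
STORE_FAST t → t=17. Stack: []
LOAD_FAST t → push 17. Stack: [17]
RETURN_VALUE → return 17.

17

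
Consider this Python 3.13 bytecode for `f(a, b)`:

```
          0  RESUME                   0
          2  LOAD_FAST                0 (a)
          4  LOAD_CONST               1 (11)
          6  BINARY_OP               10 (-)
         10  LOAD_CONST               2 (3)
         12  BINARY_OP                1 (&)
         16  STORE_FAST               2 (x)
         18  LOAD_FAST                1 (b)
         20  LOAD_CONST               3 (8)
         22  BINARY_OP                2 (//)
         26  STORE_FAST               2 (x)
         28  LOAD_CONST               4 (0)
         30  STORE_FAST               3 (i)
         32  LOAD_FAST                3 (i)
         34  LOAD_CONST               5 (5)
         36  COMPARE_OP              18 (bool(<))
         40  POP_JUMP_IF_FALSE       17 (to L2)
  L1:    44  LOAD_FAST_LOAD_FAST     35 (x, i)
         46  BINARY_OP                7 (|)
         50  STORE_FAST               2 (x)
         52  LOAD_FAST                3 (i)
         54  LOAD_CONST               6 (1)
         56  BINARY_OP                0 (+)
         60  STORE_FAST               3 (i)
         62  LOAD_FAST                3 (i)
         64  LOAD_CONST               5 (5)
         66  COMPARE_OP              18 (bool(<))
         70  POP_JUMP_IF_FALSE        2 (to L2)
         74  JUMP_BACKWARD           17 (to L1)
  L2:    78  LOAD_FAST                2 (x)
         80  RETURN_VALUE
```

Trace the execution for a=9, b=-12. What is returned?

LOAD_FAST a → push 9
LOAD_CONST → push 11
BINARY_OP - → 9 - 11 = -2
LOAD_CONST → push 3
BINARY_OP & → -2 & 3 = 2
STORE_FAST x → x=2
LOAD_FAST b → push -12
LOAD_CONST → push 8
BINARY_OP // → -12 // 8 = -2
STORE_FAST x → x=-2
LOAD_CONST → push 0
STORE_FAST i → i=0
LOAD_FAST i → push 0
LOAD_CONST → push 5
COMPARE_OP bool(<) → 0 vs 5 = True
POP_JUMP_IF_FALSE → pop True; no jump
LOAD_FAST_LOAD_FAST x,i → push -2,0
BINARY_OP | → -2 | 0 = -2
STORE_FAST x → x=-2
LOAD_FAST i → push 0
LOAD_CONST → push 1
BINARY_OP + → 0 + 1 = 1
STORE_FAST i → i=1
LOAD_FAST i → push 1
LOAD_CONST → push 5
COMPARE_OP bool(<) → 1 vs 5 = True
POP_JUMP_IF_FALSE → pop True; no jump
LOAD_FAST_LOAD_FAST x,i → push -2,1
BINARY_OP | → -2 | 1 = -1
STORE_FAST x → x=-1
LOAD_FAST i → push 1
LOAD_CONST → push 1
BINARY_OP + → 1 + 1 = 2
STORE_FAST i → i=2
LOAD_FAST i → push 2
LOAD_CONST → push 5
COMPARE_OP bool(<) → 2 vs 5 = True
POP_JUMP_IF_FALSE → pop True; no jump
LOAD_FAST_LOAD_FAST x,i → push -1,2
BINARY_OP | → -1 | 2 = -1
STORE_FAST x → x=-1
LOAD_FAST i → push 2
LOAD_CONST → push 1
BINARY_OP + → 2 + 1 = 3
STORE_FAST i → i=3
LOAD_FAST i → push 3
LOAD_CONST → push 5
COMPARE_OP bool(<) → 3 vs 5 = True
POP_JUMP_IF_FALSE → pop True; no jump
LOAD_FAST_LOAD_FAST x,i → push -1,3
BINARY_OP | → -1 | 3 = -1
STORE_FAST x → x=-1
LOAD_FAST i → push 3
LOAD_CONST → push 1
BINARY_OP + → 3 + 1 = 4
STORE_FAST i → i=4
LOAD_FAST i → push 4
LOAD_CONST → push 5
COMPARE_OP bool(<) → 4 vs 5 = True
POP_JUMP_IF_FALSE → pop True; no jump
LOAD_FAST_LOAD_FAST x,i → push -1,4
BINARY_OP | → -1 | 4 = -1
STORE_FAST x → x=-1
LOAD_FAST i → push 4
LOAD_CONST → push 1
BINARY_OP + → 4 + 1 = 5
STORE_FAST i → i=5
LOAD_FAST i → push 5
LOAD_CONST → push 5
COMPARE_OP bool(<) → 5 vs 5 = False
POP_JUMP_IF_FALSE → pop False; jump
LOAD_FAST x → push -1
RETURN_VALUE → return -1.

-1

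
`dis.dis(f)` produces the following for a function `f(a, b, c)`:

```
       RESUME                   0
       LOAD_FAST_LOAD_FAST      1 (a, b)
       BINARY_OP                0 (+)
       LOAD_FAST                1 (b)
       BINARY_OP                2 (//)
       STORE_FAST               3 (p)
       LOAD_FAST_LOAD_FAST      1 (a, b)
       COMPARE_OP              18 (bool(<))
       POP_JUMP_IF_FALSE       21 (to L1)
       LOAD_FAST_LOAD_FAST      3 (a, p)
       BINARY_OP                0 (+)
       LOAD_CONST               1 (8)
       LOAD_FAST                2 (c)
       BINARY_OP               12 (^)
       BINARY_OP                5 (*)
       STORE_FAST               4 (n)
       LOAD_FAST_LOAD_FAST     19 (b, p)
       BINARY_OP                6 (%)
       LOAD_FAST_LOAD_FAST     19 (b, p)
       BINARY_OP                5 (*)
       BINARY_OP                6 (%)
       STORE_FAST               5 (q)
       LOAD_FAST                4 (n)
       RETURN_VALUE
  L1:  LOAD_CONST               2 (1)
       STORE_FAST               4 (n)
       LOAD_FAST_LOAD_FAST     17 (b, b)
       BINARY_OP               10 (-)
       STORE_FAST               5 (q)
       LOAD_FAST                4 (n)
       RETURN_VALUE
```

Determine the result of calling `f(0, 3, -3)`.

-11

LOAD_FAST_LOAD_FAST a,b → push 0,3. Stack: [0, 3]
BINARY_OP + → 0 + 3 = 3. Stack: [3]
LOAD_FAST b → push 3. Stack: [3, 3]
BINARY_OP // → 3 // 3 = 1. Stack: [1]
STORE_FAST p → p=1. Stack: []
LOAD_FAST_LOAD_FAST a,b → push 0,3. Stack: [0, 3]
COMPARE_OP bool(<) → 0 vs 3 = True. Stack: [True]
POP_JUMP_IF_FALSE → pop True; no jump. Stack: []
LOAD_FAST_LOAD_FAST a,p → push 0,1. Stack: [0, 1]
BINARY_OP + → 0 + 1 = 1. Stack: [1]
LOAD_CONST → push 8. Stack: [1, 8]
LOAD_FAST c → push -3. Stack: [1, 8, -3]
BINARY_OP ^ → 8 ^ -3 = -11. Stack: [1, -11]
BINARY_OP * → 1 * -11 = -11. Stack: [-11]
STORE_FAST n → n=-11. Stack: []
LOAD_FAST_LOAD_FAST b,p → push 3,1. Stack: [3, 1]
BINARY_OP % → 3 % 1 = 0. Stack: [0]
LOAD_FAST_LOAD_FAST b,p → push 3,1. Stack: [0, 3, 1]
BINARY_OP * → 3 * 1 = 3. Stack: [0, 3]
BINARY_OP % → 0 % 3 = 0. Stack: [0]
STORE_FAST q → q=0. Stack: []
LOAD_FAST n → push -11. Stack: [-11]
RETURN_VALUE → return -11.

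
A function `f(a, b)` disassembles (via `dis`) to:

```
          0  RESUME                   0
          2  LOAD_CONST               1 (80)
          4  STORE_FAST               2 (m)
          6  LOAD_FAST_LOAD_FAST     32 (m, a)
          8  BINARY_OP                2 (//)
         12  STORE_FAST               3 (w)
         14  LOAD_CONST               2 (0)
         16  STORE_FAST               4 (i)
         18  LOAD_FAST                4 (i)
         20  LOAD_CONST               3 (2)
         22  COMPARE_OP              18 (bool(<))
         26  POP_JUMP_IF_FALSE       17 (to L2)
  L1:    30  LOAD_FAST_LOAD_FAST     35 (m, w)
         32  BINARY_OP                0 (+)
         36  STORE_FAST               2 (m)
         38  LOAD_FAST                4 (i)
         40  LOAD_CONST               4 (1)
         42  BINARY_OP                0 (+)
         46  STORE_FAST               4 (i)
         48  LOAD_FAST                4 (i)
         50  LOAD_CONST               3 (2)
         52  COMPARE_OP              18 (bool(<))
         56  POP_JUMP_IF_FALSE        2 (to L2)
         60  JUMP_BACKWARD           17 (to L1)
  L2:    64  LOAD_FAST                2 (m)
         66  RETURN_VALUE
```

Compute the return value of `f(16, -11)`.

90

LOAD_CONST → push 80. Stack: [80]
STORE_FAST m → m=80. Stack: []
LOAD_FAST_LOAD_FAST m,a → push 80,16. Stack: [80, 16]
BINARY_OP // → 80 // 16 = 5. Stack: [5]
STORE_FAST w → w=5. Stack: []
LOAD_CONST → push 0. Stack: [0]
STORE_FAST i → i=0. Stack: []
LOAD_FAST i → push 0. Stack: [0]
LOAD_CONST → push 2. Stack: [0, 2]
COMPARE_OP bool(<) → 0 vs 2 = True. Stack: [True]
POP_JUMP_IF_FALSE → pop True; no jump. Stack: []
LOAD_FAST_LOAD_FAST m,w → push 80,5. Stack: [80, 5]
BINARY_OP + → 80 + 5 = 85. Stack: [85]
STORE_FAST m → m=85. Stack: []
LOAD_FAST i → push 0. Stack: [0]
LOAD_CONST → push 1. Stack: [0, 1]
BINARY_OP + → 0 + 1 = 1. Stack: [1]
STORE_FAST i → i=1. Stack: []
LOAD_FAST i → push 1. Stack: [1]
LOAD_CONST → push 2. Stack: [1, 2]
COMPARE_OP bool(<) → 1 vs 2 = True. Stack: [True]
POP_JUMP_IF_FALSE → pop True; no jump. Stack: []
LOAD_FAST_LOAD_FAST m,w → push 85,5. Stack: [85, 5]
BINARY_OP + → 85 + 5 = 90. Stack: [90]
STORE_FAST m → m=90. Stack: []
LOAD_FAST i → push 1. Stack: [1]
LOAD_CONST → push 1. Stack: [1, 1]
BINARY_OP + → 1 + 1 = 2. Stack: [2]
STORE_FAST i → i=2. Stack: []
LOAD_FAST i → push 2. Stack: [2]
LOAD_CONST → push 2. Stack: [2, 2]
COMPARE_OP bool(<) → 2 vs 2 = False. Stack: [False]
POP_JUMP_IF_FALSE → pop False; jump. Stack: []
LOAD_FAST m → push 90. Stack: [90]
RETURN_VALUE → return 90.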